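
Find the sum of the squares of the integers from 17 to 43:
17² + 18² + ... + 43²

Use ∑_{k=1}^{n} k² = n(n+1)(2n+1)/6, then subtract the first 16 terms.
∑_{k=1}^{43} k² = 43×44×87/6 = 27434
∑_{k=1}^{16} k² = 16×17×33/6 = 1496
∑_{k=17}^{43} k² = 27434 - 1496 = 25938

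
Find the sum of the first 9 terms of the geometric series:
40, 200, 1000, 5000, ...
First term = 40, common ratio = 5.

Sₙ = a(1 - rⁿ) / (1 - r)
S_9 = 40(1 - 5^9) / (1 - 5)
S_9 = 40(1 - 1953125) / (-4)
S_9 = 19531240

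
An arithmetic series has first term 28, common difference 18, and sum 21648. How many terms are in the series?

Using S = n/2 × [2a + (n-1)d]
21648 = n/2 × [2(28) + (n-1)(18)]
21648 = n/2 × [56 + 18n - 18]
43296 = n × [38 + 18n]
18n² + (38)n - 43296 = 0
Discriminant: Δ = (38)² - 4(18)(-43296) = 1444 + 3117312 = 3118756
√Δ = 1766
n = [-(38) + √Δ] / (2·18) = (-38 + 1766) / 36 = 1728 / 36 = 48
(The negative root is discarded since n must be a positive integer.)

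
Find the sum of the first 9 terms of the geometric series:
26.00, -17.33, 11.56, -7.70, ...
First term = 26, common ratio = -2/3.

Sₙ = a(1 - rⁿ) / (1 - r)
S_9 = 26(1 - (-2/3)^9) / (1 - (-2/3))
S_9 = 26(1 - (-512/19683)) / (5/3)
S_9 = 105014/6561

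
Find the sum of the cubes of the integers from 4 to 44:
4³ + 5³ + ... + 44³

Use ∑_{k=1}^{n} k³ = [n(n+1)/2]², then subtract the first 3 terms.
∑_{k=1}^{44} k³ = [44×45/2]² = 990² = 980100
∑_{k=1}^{3} k³ = [3×4/2]² = 6² = 36
∑_{k=4}^{44} k³ = 980100 - 36 = 980064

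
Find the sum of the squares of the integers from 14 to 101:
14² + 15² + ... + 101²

Use ∑_{k=1}^{n} k² = n(n+1)(2n+1)/6, then subtract the first 13 terms.
∑_{k=1}^{101} k² = 101×102×203/6 = 348551
∑_{k=1}^{13} k² = 13×14×27/6 = 819
∑_{k=14}^{101} k² = 348551 - 819 = 347732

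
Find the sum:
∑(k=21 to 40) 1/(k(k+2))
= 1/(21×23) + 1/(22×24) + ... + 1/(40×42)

Partial fractions: 1/(k(k+2)) = (1/2)[1/k - 1/(k+2)]
Telescoping leaves the first two and last two terms:
= (1/2)[1/21 + 1/22 - 1/41 - 1/42]
= 425/18942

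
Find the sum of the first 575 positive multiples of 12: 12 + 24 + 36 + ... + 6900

Factor out 12: = 12(1 + 2 + ... + 575) = 12 × n(n+1)/2
= 12 × 575×576/2
= 12 × 165600
= 1987200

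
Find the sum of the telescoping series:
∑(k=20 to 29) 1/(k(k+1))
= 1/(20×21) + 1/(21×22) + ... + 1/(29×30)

Partial fractions: 1/(k(k+1)) = 1/k - 1/(k+1)
The series telescopes:
= (1/20 - 1/21) + (1/21 - 1/22) + ... + (1/29 - 1/30)
= 1/20 - 1/30
= 1/60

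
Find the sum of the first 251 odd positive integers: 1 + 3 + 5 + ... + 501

Sum of first n odd numbers = n²
= 251²
= 63001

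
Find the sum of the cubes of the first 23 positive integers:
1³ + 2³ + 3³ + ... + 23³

Formula: ∑k³ = [n(n+1)/2]²
= [23×24/2]²
= 276²
= 76176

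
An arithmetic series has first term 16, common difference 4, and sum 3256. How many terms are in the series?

Using S = n/2 × [2a + (n-1)d]
3256 = n/2 × [2(16) + (n-1)(4)]
3256 = n/2 × [32 + 4n - 4]
6512 = n × [28 + 4n]
4n² + (28)n - 6512 = 0
Discriminant: Δ = (28)² - 4(4)(-6512) = 784 + 104192 = 104976
√Δ = 324
n = [-(28) + √Δ] / (2·4) = (-28 + 324) / 8 = 296 / 8 = 37
(The negative root is discarded since n must be a positive integer.)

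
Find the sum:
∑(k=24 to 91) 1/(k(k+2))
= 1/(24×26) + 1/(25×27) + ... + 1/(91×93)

Partial fractions: 1/(k(k+2)) = (1/2)[1/k - 1/(k+2)]
Telescoping leaves the first two and last two terms:
= (1/2)[1/24 + 1/25 - 1/92 - 1/93]
= 25687/855600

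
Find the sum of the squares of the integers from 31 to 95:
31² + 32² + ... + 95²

Use ∑_{k=1}^{n} k² = n(n+1)(2n+1)/6, then subtract the first 30 terms.
∑_{k=1}^{95} k² = 95×96×191/6 = 290320
∑_{k=1}^{30} k² = 30×31×61/6 = 9455
∑_{k=31}^{95} k² = 290320 - 9455 = 280865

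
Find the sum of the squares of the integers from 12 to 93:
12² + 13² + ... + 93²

Use ∑_{k=1}^{n} k² = n(n+1)(2n+1)/6, then subtract the first 11 terms.
∑_{k=1}^{93} k² = 93×94×187/6 = 272459
∑_{k=1}^{11} k² = 11×12×23/6 = 506
∑_{k=12}^{93} k² = 272459 - 506 = 271953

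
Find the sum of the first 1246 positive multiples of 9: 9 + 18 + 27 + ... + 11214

Factor out 9: = 9(1 + 2 + ... + 1246) = 9 × n(n+1)/2
= 9 × 1246×1247/2
= 9 × 776881
= 6991929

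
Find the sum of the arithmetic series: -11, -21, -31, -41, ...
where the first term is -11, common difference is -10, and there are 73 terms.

Sₙ = n/2 × (first + last)
Last term = a + (n-1)d = -11 + (73-1)×(-10) = -731
S_73 = 73/2 × (-11 + (-731))
S_73 = 73/2 × (-742) = -27083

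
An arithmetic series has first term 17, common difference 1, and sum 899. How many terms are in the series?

Using S = n/2 × [2a + (n-1)d]
899 = n/2 × [2(17) + (n-1)(1)]
899 = n/2 × [34 + 1n - 1]
1798 = n × [33 + 1n]
1n² + (33)n - 1798 = 0
Discriminant: Δ = (33)² - 4(1)(-1798) = 1089 + 7192 = 8281
√Δ = 91
n = [-(33) + √Δ] / (2·1) = (-33 + 91) / 2 = 58 / 2 = 29
(The negative root is discarded since n must be a positive integer.)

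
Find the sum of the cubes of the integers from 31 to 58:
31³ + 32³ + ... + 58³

Use ∑_{k=1}^{n} k³ = [n(n+1)/2]², then subtract the first 30 terms.
∑_{k=1}^{58} k³ = [58×59/2]² = 1711² = 2927521
∑_{k=1}^{30} k³ = [30×31/2]² = 465² = 216225
∑_{k=31}^{58} k³ = 2927521 - 216225 = 2711296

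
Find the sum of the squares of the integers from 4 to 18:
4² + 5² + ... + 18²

Use ∑_{k=1}^{n} k² = n(n+1)(2n+1)/6, then subtract the first 3 terms.
∑_{k=1}^{18} k² = 18×19×37/6 = 2109
∑_{k=1}^{3} k² = 3×4×7/6 = 14
∑_{k=4}^{18} k² = 2109 - 14 = 2095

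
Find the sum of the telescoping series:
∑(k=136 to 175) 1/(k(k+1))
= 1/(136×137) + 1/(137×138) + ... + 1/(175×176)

Partial fractions: 1/(k(k+1)) = 1/k - 1/(k+1)
The series telescopes:
= (1/136 - 1/137) + (1/137 - 1/138) + ... + (1/175 - 1/176)
= 1/136 - 1/176
= 5/2992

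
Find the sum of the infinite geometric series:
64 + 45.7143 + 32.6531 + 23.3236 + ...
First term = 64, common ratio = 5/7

For |r| < 1, S = a / (1 - r)
S = 64 / (1 - (5/7))
S = 64 / (2/7)
S = 224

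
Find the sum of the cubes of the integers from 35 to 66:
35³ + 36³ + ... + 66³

Use ∑_{k=1}^{n} k³ = [n(n+1)/2]², then subtract the first 34 terms.
∑_{k=1}^{66} k³ = [66×67/2]² = 2211² = 4888521
∑_{k=1}^{34} k³ = [34×35/2]² = 595² = 354025
∑_{k=35}^{66} k³ = 4888521 - 354025 = 4534496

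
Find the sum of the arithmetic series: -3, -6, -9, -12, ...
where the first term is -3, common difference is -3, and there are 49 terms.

Sₙ = n/2 × (first + last)
Last term = a + (n-1)d = -3 + (49-1)×(-3) = -147
S_49 = 49/2 × (-3 + (-147))
S_49 = 49/2 × (-150) = -3675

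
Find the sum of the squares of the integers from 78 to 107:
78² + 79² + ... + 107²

Use ∑_{k=1}^{n} k² = n(n+1)(2n+1)/6, then subtract the first 77 terms.
∑_{k=1}^{107} k² = 107×108×215/6 = 414090
∑_{k=1}^{77} k² = 77×78×155/6 = 155155
∑_{k=78}^{107} k² = 414090 - 155155 = 258935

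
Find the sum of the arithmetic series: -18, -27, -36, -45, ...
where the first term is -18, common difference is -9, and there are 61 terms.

Sₙ = n/2 × (first + last)
Last term = a + (n-1)d = -18 + (61-1)×(-9) = -558
S_61 = 61/2 × (-18 + (-558))
S_61 = 61/2 × (-576) = -17568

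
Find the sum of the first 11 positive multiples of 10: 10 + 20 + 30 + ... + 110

Factor out 10: = 10(1 + 2 + ... + 11) = 10 × n(n+1)/2
= 10 × 11×12/2
= 10 × 66
= 660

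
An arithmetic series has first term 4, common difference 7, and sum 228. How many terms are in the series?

Using S = n/2 × [2a + (n-1)d]
228 = n/2 × [2(4) + (n-1)(7)]
228 = n/2 × [8 + 7n - 7]
456 = n × [1 + 7n]
7n² + (1)n - 456 = 0
Discriminant: Δ = (1)² - 4(7)(-456) = 1 + 12768 = 12769
√Δ = 113
n = [-(1) + √Δ] / (2·7) = (-1 + 113) / 14 = 112 / 14 = 8
(The negative root is discarded since n must be a positive integer.)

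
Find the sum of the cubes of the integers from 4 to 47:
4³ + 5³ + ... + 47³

Use ∑_{k=1}^{n} k³ = [n(n+1)/2]², then subtract the first 3 terms.
∑_{k=1}^{47} k³ = [47×48/2]² = 1128² = 1272384
∑_{k=1}^{3} k³ = [3×4/2]² = 6² = 36
∑_{k=4}^{47} k³ = 1272384 - 36 = 1272348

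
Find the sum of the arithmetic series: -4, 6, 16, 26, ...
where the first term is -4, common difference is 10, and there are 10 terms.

Sₙ = n/2 × (first + last)
Last term = a + (n-1)d = -4 + (10-1)×10 = 86
S_10 = 10/2 × (-4 + 86)
S_10 = 10/2 × 82 = 410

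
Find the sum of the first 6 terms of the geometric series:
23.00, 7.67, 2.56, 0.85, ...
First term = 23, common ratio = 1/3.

Sₙ = a(1 - rⁿ) / (1 - r)
S_6 = 23(1 - (1/3)^6) / (1 - (1/3))
S_6 = 23(1 - (1/729)) / (2/3)
S_6 = 8372/243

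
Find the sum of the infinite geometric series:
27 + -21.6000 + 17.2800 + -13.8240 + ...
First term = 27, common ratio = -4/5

For |r| < 1, S = a / (1 - r)
S = 27 / (1 - (-4/5))
S = 27 / (9/5)
S = 15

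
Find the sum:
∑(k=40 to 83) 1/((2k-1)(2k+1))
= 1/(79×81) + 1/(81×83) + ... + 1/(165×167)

Partial fractions: 1/((2k-1)(2k+1)) = (1/2)[1/(2k-1) - 1/(2k+1)]
The series telescopes:
= (1/2)[1/79 - 1/167]
= 44/13193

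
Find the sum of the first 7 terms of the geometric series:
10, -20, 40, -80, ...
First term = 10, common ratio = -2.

Sₙ = a(1 - rⁿ) / (1 - r)
S_7 = 10(1 - (-2)^7) / (1 - (-2))
S_7 = 10(1 - (-128)) / (3)
S_7 = 430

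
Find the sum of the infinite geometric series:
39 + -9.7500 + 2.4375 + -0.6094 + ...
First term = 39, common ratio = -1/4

For |r| < 1, S = a / (1 - r)
S = 39 / (1 - (-1/4))
S = 39 / (5/4)
S = 156/5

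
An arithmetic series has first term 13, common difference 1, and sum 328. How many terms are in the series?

Using S = n/2 × [2a + (n-1)d]
328 = n/2 × [2(13) + (n-1)(1)]
328 = n/2 × [26 + 1n - 1]
656 = n × [25 + 1n]
1n² + (25)n - 656 = 0
Discriminant: Δ = (25)² - 4(1)(-656) = 625 + 2624 = 3249
√Δ = 57
n = [-(25) + √Δ] / (2·1) = (-25 + 57) / 2 = 32 / 2 = 16
(The negative root is discarded since n must be a positive integer.)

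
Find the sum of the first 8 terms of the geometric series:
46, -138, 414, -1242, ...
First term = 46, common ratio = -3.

Sₙ = a(1 - rⁿ) / (1 - r)
S_8 = 46(1 - (-3)^8) / (1 - (-3))
S_8 = 46(1 - 6561) / (4)
S_8 = -75440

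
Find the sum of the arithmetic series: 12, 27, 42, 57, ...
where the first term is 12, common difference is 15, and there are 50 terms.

Sₙ = n/2 × (first + last)
Last term = a + (n-1)d = 12 + (50-1)×15 = 747
S_50 = 50/2 × (12 + 747)
S_50 = 50/2 × 759 = 18975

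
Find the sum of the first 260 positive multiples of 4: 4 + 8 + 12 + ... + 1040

Factor out 4: = 4(1 + 2 + ... + 260) = 4 × n(n+1)/2
= 4 × 260×261/2
= 4 × 33930
= 135720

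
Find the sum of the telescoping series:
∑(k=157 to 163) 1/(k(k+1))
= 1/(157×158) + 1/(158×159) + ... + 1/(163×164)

Partial fractions: 1/(k(k+1)) = 1/k - 1/(k+1)
The series telescopes:
= (1/157 - 1/158) + (1/158 - 1/159) + ... + (1/163 - 1/164)
= 1/157 - 1/164
= 7/25748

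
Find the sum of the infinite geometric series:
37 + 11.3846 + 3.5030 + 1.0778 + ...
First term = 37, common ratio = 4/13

For |r| < 1, S = a / (1 - r)
S = 37 / (1 - (4/13))
S = 37 / (9/13)
S = 481/9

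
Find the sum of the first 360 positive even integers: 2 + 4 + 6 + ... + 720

Sum of first n even numbers = n(n+1)
= 360×361
= 129960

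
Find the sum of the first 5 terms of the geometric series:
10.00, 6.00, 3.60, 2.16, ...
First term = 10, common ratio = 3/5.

Sₙ = a(1 - rⁿ) / (1 - r)
S_5 = 10(1 - (3/5)^5) / (1 - (3/5))
S_5 = 10(1 - (243/3125)) / (2/5)
S_5 = 2882/125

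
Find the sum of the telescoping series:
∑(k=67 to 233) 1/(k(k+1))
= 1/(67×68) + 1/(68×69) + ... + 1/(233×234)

Partial fractions: 1/(k(k+1)) = 1/k - 1/(k+1)
The series telescopes:
= (1/67 - 1/68) + (1/68 - 1/69) + ... + (1/233 - 1/234)
= 1/67 - 1/234
= 167/15678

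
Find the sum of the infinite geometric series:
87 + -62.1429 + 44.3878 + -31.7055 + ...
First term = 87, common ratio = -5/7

For |r| < 1, S = a / (1 - r)
S = 87 / (1 - (-5/7))
S = 87 / (12/7)
S = 203/4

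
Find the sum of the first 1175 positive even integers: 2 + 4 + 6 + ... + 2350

Sum of first n even numbers = n(n+1)
= 1175×1176
= 1381800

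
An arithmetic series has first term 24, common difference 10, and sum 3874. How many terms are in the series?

Using S = n/2 × [2a + (n-1)d]
3874 = n/2 × [2(24) + (n-1)(10)]
3874 = n/2 × [48 + 10n - 10]
7748 = n × [38 + 10n]
10n² + (38)n - 7748 = 0
Discriminant: Δ = (38)² - 4(10)(-7748) = 1444 + 309920 = 311364
√Δ = 558
n = [-(38) + √Δ] / (2·10) = (-38 + 558) / 20 = 520 / 20 = 26
(The negative root is discarded since n must be a positive integer.)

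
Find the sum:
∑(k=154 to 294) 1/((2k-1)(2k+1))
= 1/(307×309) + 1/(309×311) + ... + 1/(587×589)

Partial fractions: 1/((2k-1)(2k+1)) = (1/2)[1/(2k-1) - 1/(2k+1)]
The series telescopes:
= (1/2)[1/307 - 1/589]
= 141/180823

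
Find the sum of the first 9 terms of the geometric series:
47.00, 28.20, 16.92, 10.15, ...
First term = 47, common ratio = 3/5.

Sₙ = a(1 - rⁿ) / (1 - r)
S_9 = 47(1 - (3/5)^9) / (1 - (3/5))
S_9 = 47(1 - (19683/1953125)) / (2/5)
S_9 = 45435887/390625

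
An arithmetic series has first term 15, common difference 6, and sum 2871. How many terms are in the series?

Using S = n/2 × [2a + (n-1)d]
2871 = n/2 × [2(15) + (n-1)(6)]
2871 = n/2 × [30 + 6n - 6]
5742 = n × [24 + 6n]
6n² + (24)n - 5742 = 0
Discriminant: Δ = (24)² - 4(6)(-5742) = 576 + 137808 = 138384
√Δ = 372
n = [-(24) + √Δ] / (2·6) = (-24 + 372) / 12 = 348 / 12 = 29
(The negative root is discarded since n must be a positive integer.)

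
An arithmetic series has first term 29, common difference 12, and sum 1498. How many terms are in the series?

Using S = n/2 × [2a + (n-1)d]
1498 = n/2 × [2(29) + (n-1)(12)]
1498 = n/2 × [58 + 12n - 12]
2996 = n × [46 + 12n]
12n² + (46)n - 2996 = 0
Discriminant: Δ = (46)² - 4(12)(-2996) = 2116 + 143808 = 145924
√Δ = 382
n = [-(46) + √Δ] / (2·12) = (-46 + 382) / 24 = 336 / 24 = 14
(The negative root is discarded since n must be a positive integer.)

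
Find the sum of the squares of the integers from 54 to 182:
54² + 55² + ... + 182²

Use ∑_{k=1}^{n} k² = n(n+1)(2n+1)/6, then subtract the first 53 terms.
∑_{k=1}^{182} k² = 182×183×365/6 = 2026115
∑_{k=1}^{53} k² = 53×54×107/6 = 51039
∑_{k=54}^{182} k² = 2026115 - 51039 = 1975076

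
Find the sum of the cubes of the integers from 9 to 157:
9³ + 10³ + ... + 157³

Use ∑_{k=1}^{n} k³ = [n(n+1)/2]², then subtract the first 8 terms.
∑_{k=1}^{157} k³ = [157×158/2]² = 12403² = 153834409
∑_{k=1}^{8} k³ = [8×9/2]² = 36² = 1296
∑_{k=9}^{157} k³ = 153834409 - 1296 = 153833113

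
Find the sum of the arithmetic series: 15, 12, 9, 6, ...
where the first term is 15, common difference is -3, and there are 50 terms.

Sₙ = n/2 × (first + last)
Last term = a + (n-1)d = 15 + (50-1)×(-3) = -132
S_50 = 50/2 × (15 + (-132))
S_50 = 50/2 × (-117) = -2925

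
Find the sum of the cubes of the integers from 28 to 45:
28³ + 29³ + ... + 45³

Use ∑_{k=1}^{n} k³ = [n(n+1)/2]², then subtract the first 27 terms.
∑_{k=1}^{45} k³ = [45×46/2]² = 1035² = 1071225
∑_{k=1}^{27} k³ = [27×28/2]² = 378² = 142884
∑_{k=28}^{45} k³ = 1071225 - 142884 = 928341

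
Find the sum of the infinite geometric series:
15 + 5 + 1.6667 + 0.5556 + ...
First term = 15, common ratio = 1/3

For |r| < 1, S = a / (1 - r)
S = 15 / (1 - (1/3))
S = 15 / (2/3)
S = 45/2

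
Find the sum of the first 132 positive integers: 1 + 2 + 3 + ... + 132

Formula: ∑k = n(n+1)/2
= 132×133/2
= 17556/2
= 8778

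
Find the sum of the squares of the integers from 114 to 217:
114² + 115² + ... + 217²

Use ∑_{k=1}^{n} k² = n(n+1)(2n+1)/6, then subtract the first 113 terms.
∑_{k=1}^{217} k² = 217×218×435/6 = 3429685
∑_{k=1}^{113} k² = 113×114×227/6 = 487369
∑_{k=114}^{217} k² = 3429685 - 487369 = 2942316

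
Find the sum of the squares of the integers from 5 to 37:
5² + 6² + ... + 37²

Use ∑_{k=1}^{n} k² = n(n+1)(2n+1)/6, then subtract the first 4 terms.
∑_{k=1}^{37} k² = 37×38×75/6 = 17575
∑_{k=1}^{4} k² = 4×5×9/6 = 30
∑_{k=5}^{37} k² = 17575 - 30 = 17545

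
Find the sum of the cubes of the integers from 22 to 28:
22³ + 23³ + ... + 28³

Use ∑_{k=1}^{n} k³ = [n(n+1)/2]², then subtract the first 21 terms.
∑_{k=1}^{28} k³ = [28×29/2]² = 406² = 164836
∑_{k=1}^{21} k³ = [21×22/2]² = 231² = 53361
∑_{k=22}^{28} k³ = 164836 - 53361 = 111475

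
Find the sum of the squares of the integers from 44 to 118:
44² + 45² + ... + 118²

Use ∑_{k=1}^{n} k² = n(n+1)(2n+1)/6, then subtract the first 43 terms.
∑_{k=1}^{118} k² = 118×119×237/6 = 554659
∑_{k=1}^{43} k² = 43×44×87/6 = 27434
∑_{k=44}^{118} k² = 554659 - 27434 = 527225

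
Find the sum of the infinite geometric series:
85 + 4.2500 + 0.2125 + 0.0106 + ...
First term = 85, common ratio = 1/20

For |r| < 1, S = a / (1 - r)
S = 85 / (1 - (1/20))
S = 85 / (19/20)
S = 1700/19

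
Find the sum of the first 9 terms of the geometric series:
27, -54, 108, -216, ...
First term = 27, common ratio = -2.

Sₙ = a(1 - rⁿ) / (1 - r)
S_9 = 27(1 - (-2)^9) / (1 - (-2))
S_9 = 27(1 - (-512)) / (3)
S_9 = 4617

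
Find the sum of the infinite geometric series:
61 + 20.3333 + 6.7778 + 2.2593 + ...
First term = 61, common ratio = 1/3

For |r| < 1, S = a / (1 - r)
S = 61 / (1 - (1/3))
S = 61 / (2/3)
S = 183/2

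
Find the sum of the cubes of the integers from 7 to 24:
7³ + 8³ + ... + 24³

Use ∑_{k=1}^{n} k³ = [n(n+1)/2]², then subtract the first 6 terms.
∑_{k=1}^{24} k³ = [24×25/2]² = 300² = 90000
∑_{k=1}^{6} k³ = [6×7/2]² = 21² = 441
∑_{k=7}^{24} k³ = 90000 - 441 = 89559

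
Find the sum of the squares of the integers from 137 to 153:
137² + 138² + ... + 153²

Use ∑_{k=1}^{n} k² = n(n+1)(2n+1)/6, then subtract the first 136 terms.
∑_{k=1}^{153} k² = 153×154×307/6 = 1205589
∑_{k=1}^{136} k² = 136×137×273/6 = 847756
∑_{k=137}^{153} k² = 1205589 - 847756 = 357833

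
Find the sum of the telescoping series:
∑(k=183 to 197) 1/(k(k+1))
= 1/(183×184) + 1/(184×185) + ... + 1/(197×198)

Partial fractions: 1/(k(k+1)) = 1/k - 1/(k+1)
The series telescopes:
= (1/183 - 1/184) + (1/184 - 1/185) + ... + (1/197 - 1/198)
= 1/183 - 1/198
= 5/12078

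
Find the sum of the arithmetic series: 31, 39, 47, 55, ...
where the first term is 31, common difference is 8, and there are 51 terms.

Sₙ = n/2 × (first + last)
Last term = a + (n-1)d = 31 + (51-1)×8 = 431
S_51 = 51/2 × (31 + 431)
S_51 = 51/2 × 462 = 11781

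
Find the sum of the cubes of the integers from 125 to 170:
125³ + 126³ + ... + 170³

Use ∑_{k=1}^{n} k³ = [n(n+1)/2]², then subtract the first 124 terms.
∑_{k=1}^{170} k³ = [170×171/2]² = 14535² = 211266225
∑_{k=1}^{124} k³ = [124×125/2]² = 7750² = 60062500
∑_{k=125}^{170} k³ = 211266225 - 60062500 = 151203725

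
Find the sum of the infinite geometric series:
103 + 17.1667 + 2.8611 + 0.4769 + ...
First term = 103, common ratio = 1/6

For |r| < 1, S = a / (1 - r)
S = 103 / (1 - (1/6))
S = 103 / (5/6)
S = 618/5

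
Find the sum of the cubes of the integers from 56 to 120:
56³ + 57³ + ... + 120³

Use ∑_{k=1}^{n} k³ = [n(n+1)/2]², then subtract the first 55 terms.
∑_{k=1}^{120} k³ = [120×121/2]² = 7260² = 52707600
∑_{k=1}^{55} k³ = [55×56/2]² = 1540² = 2371600
∑_{k=56}^{120} k³ = 52707600 - 2371600 = 50336000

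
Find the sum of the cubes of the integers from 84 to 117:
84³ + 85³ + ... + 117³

Use ∑_{k=1}^{n} k³ = [n(n+1)/2]², then subtract the first 83 terms.
∑_{k=1}^{117} k³ = [117×118/2]² = 6903² = 47651409
∑_{k=1}^{83} k³ = [83×84/2]² = 3486² = 12152196
∑_{k=84}^{117} k³ = 47651409 - 12152196 = 35499213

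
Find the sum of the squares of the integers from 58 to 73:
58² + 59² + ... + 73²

Use ∑_{k=1}^{n} k² = n(n+1)(2n+1)/6, then subtract the first 57 terms.
∑_{k=1}^{73} k² = 73×74×147/6 = 132349
∑_{k=1}^{57} k² = 57×58×115/6 = 63365
∑_{k=58}^{73} k² = 132349 - 63365 = 68984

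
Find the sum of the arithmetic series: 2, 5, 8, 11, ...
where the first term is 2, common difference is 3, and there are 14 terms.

Sₙ = n/2 × (first + last)
Last term = a + (n-1)d = 2 + (14-1)×3 = 41
S_14 = 14/2 × (2 + 41)
S_14 = 14/2 × 43 = 301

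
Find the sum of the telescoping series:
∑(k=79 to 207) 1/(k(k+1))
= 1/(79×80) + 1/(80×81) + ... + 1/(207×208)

Partial fractions: 1/(k(k+1)) = 1/k - 1/(k+1)
The series telescopes:
= (1/79 - 1/80) + (1/80 - 1/81) + ... + (1/207 - 1/208)
= 1/79 - 1/208
= 129/16432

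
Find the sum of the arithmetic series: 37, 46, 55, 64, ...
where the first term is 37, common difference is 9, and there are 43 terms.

Sₙ = n/2 × (first + last)
Last term = a + (n-1)d = 37 + (43-1)×9 = 415
S_43 = 43/2 × (37 + 415)
S_43 = 43/2 × 452 = 9718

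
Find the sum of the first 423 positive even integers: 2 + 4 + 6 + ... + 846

Sum of first n even numbers = n(n+1)
= 423×424
= 179352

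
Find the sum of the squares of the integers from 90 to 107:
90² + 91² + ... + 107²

Use ∑_{k=1}^{n} k² = n(n+1)(2n+1)/6, then subtract the first 89 terms.
∑_{k=1}^{107} k² = 107×108×215/6 = 414090
∑_{k=1}^{89} k² = 89×90×179/6 = 238965
∑_{k=90}^{107} k² = 414090 - 238965 = 175125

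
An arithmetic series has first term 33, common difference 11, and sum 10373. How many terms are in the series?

Using S = n/2 × [2a + (n-1)d]
10373 = n/2 × [2(33) + (n-1)(11)]
10373 = n/2 × [66 + 11n - 11]
20746 = n × [55 + 11n]
11n² + (55)n - 20746 = 0
Discriminant: Δ = (55)² - 4(11)(-20746) = 3025 + 912824 = 915849
√Δ = 957
n = [-(55) + √Δ] / (2·11) = (-55 + 957) / 22 = 902 / 22 = 41
(The negative root is discarded since n must be a positive integer.)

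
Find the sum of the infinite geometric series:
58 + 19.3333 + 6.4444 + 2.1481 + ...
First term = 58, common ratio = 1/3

For |r| < 1, S = a / (1 - r)
S = 58 / (1 - (1/3))
S = 58 / (2/3)
S = 87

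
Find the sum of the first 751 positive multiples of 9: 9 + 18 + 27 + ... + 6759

Factor out 9: = 9(1 + 2 + ... + 751) = 9 × n(n+1)/2
= 9 × 751×752/2
= 9 × 282376
= 2541384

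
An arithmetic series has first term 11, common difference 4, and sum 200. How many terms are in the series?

Using S = n/2 × [2a + (n-1)d]
200 = n/2 × [2(11) + (n-1)(4)]
200 = n/2 × [22 + 4n - 4]
400 = n × [18 + 4n]
4n² + (18)n - 400 = 0
Discriminant: Δ = (18)² - 4(4)(-400) = 324 + 6400 = 6724
√Δ = 82
n = [-(18) + √Δ] / (2·4) = (-18 + 82) / 8 = 64 / 8 = 8
(The negative root is discarded since n must be a positive integer.)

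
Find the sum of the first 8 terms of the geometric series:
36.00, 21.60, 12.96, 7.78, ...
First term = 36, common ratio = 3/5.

Sₙ = a(1 - rⁿ) / (1 - r)
S_8 = 36(1 - (3/5)^8) / (1 - (3/5))
S_8 = 36(1 - (6561/390625)) / (2/5)
S_8 = 6913152/78125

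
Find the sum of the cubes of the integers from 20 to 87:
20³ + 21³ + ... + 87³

Use ∑_{k=1}^{n} k³ = [n(n+1)/2]², then subtract the first 19 terms.
∑_{k=1}^{87} k³ = [87×88/2]² = 3828² = 14653584
∑_{k=1}^{19} k³ = [19×20/2]² = 190² = 36100
∑_{k=20}^{87} k³ = 14653584 - 36100 = 14617484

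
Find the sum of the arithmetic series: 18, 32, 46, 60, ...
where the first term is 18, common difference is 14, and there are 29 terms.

Sₙ = n/2 × (first + last)
Last term = a + (n-1)d = 18 + (29-1)×14 = 410
S_29 = 29/2 × (18 + 410)
S_29 = 29/2 × 428 = 6206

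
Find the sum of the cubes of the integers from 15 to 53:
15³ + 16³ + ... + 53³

Use ∑_{k=1}^{n} k³ = [n(n+1)/2]², then subtract the first 14 terms.
∑_{k=1}^{53} k³ = [53×54/2]² = 1431² = 2047761
∑_{k=1}^{14} k³ = [14×15/2]² = 105² = 11025
∑_{k=15}^{53} k³ = 2047761 - 11025 = 2036736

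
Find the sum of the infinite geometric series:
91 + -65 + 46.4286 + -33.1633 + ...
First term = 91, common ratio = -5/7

For |r| < 1, S = a / (1 - r)
S = 91 / (1 - (-5/7))
S = 91 / (12/7)
S = 637/12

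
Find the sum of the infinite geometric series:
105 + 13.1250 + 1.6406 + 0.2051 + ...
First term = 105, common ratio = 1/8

For |r| < 1, S = a / (1 - r)
S = 105 / (1 - (1/8))
S = 105 / (7/8)
S = 120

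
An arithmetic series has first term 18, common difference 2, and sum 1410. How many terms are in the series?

Using S = n/2 × [2a + (n-1)d]
1410 = n/2 × [2(18) + (n-1)(2)]
1410 = n/2 × [36 + 2n - 2]
2820 = n × [34 + 2n]
2n² + (34)n - 2820 = 0
Discriminant: Δ = (34)² - 4(2)(-2820) = 1156 + 22560 = 23716
√Δ = 154
n = [-(34) + √Δ] / (2·2) = (-34 + 154) / 4 = 120 / 4 = 30
(The negative root is discarded since n must be a positive integer.)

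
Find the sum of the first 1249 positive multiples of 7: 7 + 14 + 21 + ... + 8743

Factor out 7: = 7(1 + 2 + ... + 1249) = 7 × n(n+1)/2
= 7 × 1249×1250/2
= 7 × 780625
= 5464375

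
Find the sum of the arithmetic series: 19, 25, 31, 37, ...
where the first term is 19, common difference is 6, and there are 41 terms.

Sₙ = n/2 × (first + last)
Last term = a + (n-1)d = 19 + (41-1)×6 = 259
S_41 = 41/2 × (19 + 259)
S_41 = 41/2 × 278 = 5699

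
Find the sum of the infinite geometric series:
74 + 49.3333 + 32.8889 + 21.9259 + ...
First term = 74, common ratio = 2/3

For |r| < 1, S = a / (1 - r)
S = 74 / (1 - (2/3))
S = 74 / (1/3)
S = 222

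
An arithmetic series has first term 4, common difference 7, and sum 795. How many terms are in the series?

Using S = n/2 × [2a + (n-1)d]
795 = n/2 × [2(4) + (n-1)(7)]
795 = n/2 × [8 + 7n - 7]
1590 = n × [1 + 7n]
7n² + (1)n - 1590 = 0
Discriminant: Δ = (1)² - 4(7)(-1590) = 1 + 44520 = 44521
√Δ = 211
n = [-(1) + √Δ] / (2·7) = (-1 + 211) / 14 = 210 / 14 = 15
(The negative root is discarded since n must be a positive integer.)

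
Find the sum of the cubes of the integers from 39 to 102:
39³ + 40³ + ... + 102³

Use ∑_{k=1}^{n} k³ = [n(n+1)/2]², then subtract the first 38 terms.
∑_{k=1}^{102} k³ = [102×103/2]² = 5253² = 27594009
∑_{k=1}^{38} k³ = [38×39/2]² = 741² = 549081
∑_{k=39}^{102} k³ = 27594009 - 549081 = 27044928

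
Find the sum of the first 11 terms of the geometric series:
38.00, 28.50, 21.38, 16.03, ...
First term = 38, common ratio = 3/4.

Sₙ = a(1 - rⁿ) / (1 - r)
S_11 = 38(1 - (3/4)^11) / (1 - (3/4))
S_11 = 38(1 - (177147/4194304)) / (1/4)
S_11 = 76325983/524288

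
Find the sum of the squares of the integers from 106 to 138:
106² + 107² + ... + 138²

Use ∑_{k=1}^{n} k² = n(n+1)(2n+1)/6, then subtract the first 105 terms.
∑_{k=1}^{138} k² = 138×139×277/6 = 885569
∑_{k=1}^{105} k² = 105×106×211/6 = 391405
∑_{k=106}^{138} k² = 885569 - 391405 = 494164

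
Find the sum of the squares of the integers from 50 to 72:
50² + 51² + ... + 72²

Use ∑_{k=1}^{n} k² = n(n+1)(2n+1)/6, then subtract the first 49 terms.
∑_{k=1}^{72} k² = 72×73×145/6 = 127020
∑_{k=1}^{49} k² = 49×50×99/6 = 40425
∑_{k=50}^{72} k² = 127020 - 40425 = 86595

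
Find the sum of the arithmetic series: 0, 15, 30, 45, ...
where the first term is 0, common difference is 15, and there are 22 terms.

Sₙ = n/2 × (first + last)
Last term = a + (n-1)d = 0 + (22-1)×15 = 315
S_22 = 22/2 × (0 + 315)
S_22 = 22/2 × 315 = 3465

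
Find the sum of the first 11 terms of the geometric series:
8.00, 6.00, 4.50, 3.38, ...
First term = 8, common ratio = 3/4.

Sₙ = a(1 - rⁿ) / (1 - r)
S_11 = 8(1 - (3/4)^11) / (1 - (3/4))
S_11 = 8(1 - (177147/4194304)) / (1/4)
S_11 = 4017157/131072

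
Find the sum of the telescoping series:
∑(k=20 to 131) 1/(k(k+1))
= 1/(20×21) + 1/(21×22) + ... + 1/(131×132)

Partial fractions: 1/(k(k+1)) = 1/k - 1/(k+1)
The series telescopes:
= (1/20 - 1/21) + (1/21 - 1/22) + ... + (1/131 - 1/132)
= 1/20 - 1/132
= 7/165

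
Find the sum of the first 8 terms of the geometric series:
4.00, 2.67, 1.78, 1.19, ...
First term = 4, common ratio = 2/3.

Sₙ = a(1 - rⁿ) / (1 - r)
S_8 = 4(1 - (2/3)^8) / (1 - (2/3))
S_8 = 4(1 - (256/6561)) / (1/3)
S_8 = 25220/2187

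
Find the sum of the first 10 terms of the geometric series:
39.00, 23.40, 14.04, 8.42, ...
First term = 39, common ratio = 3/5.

Sₙ = a(1 - rⁿ) / (1 - r)
S_10 = 39(1 - (3/5)^10) / (1 - (3/5))
S_10 = 39(1 - (59049/9765625)) / (2/5)
S_10 = 189278232/1953125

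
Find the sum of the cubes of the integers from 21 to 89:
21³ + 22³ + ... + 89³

Use ∑_{k=1}^{n} k³ = [n(n+1)/2]², then subtract the first 20 terms.
∑_{k=1}^{89} k³ = [89×90/2]² = 4005² = 16040025
∑_{k=1}^{20} k³ = [20×21/2]² = 210² = 44100
∑_{k=21}^{89} k³ = 16040025 - 44100 = 15995925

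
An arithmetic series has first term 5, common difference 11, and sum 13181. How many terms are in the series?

Using S = n/2 × [2a + (n-1)d]
13181 = n/2 × [2(5) + (n-1)(11)]
13181 = n/2 × [10 + 11n - 11]
26362 = n × [-1 + 11n]
11n² + (-1)n - 26362 = 0
Discriminant: Δ = (-1)² - 4(11)(-26362) = 1 + 1159928 = 1159929
√Δ = 1077
n = [-(-1) + √Δ] / (2·11) = (1 + 1077) / 22 = 1078 / 22 = 49
(The negative root is discarded since n must be a positive integer.)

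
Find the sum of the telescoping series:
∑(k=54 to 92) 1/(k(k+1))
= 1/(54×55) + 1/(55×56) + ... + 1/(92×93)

Partial fractions: 1/(k(k+1)) = 1/k - 1/(k+1)
The series telescopes:
= (1/54 - 1/55) + (1/55 - 1/56) + ... + (1/92 - 1/93)
= 1/54 - 1/93
= 13/1674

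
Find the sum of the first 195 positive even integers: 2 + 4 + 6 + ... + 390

Sum of first n even numbers = n(n+1)
= 195×196
= 38220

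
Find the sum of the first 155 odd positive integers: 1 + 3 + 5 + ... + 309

Sum of first n odd numbers = n²
= 155²
= 24025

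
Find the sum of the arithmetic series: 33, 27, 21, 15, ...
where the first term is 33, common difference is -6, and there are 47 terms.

Sₙ = n/2 × (first + last)
Last term = a + (n-1)d = 33 + (47-1)×(-6) = -243
S_47 = 47/2 × (33 + (-243))
S_47 = 47/2 × (-210) = -4935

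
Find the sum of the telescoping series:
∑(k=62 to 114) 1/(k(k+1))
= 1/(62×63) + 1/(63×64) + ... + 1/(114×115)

Partial fractions: 1/(k(k+1)) = 1/k - 1/(k+1)
The series telescopes:
= (1/62 - 1/63) + (1/63 - 1/64) + ... + (1/114 - 1/115)
= 1/62 - 1/115
= 53/7130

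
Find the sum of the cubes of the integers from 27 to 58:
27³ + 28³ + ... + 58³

Use ∑_{k=1}^{n} k³ = [n(n+1)/2]², then subtract the first 26 terms.
∑_{k=1}^{58} k³ = [58×59/2]² = 1711² = 2927521
∑_{k=1}^{26} k³ = [26×27/2]² = 351² = 123201
∑_{k=27}^{58} k³ = 2927521 - 123201 = 2804320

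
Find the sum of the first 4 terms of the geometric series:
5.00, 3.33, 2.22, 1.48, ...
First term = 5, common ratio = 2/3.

Sₙ = a(1 - rⁿ) / (1 - r)
S_4 = 5(1 - (2/3)^4) / (1 - (2/3))
S_4 = 5(1 - (16/81)) / (1/3)
S_4 = 325/27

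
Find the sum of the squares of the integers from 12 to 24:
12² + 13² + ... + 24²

Use ∑_{k=1}^{n} k² = n(n+1)(2n+1)/6, then subtract the first 11 terms.
∑_{k=1}^{24} k² = 24×25×49/6 = 4900
∑_{k=1}^{11} k² = 11×12×23/6 = 506
∑_{k=12}^{24} k² = 4900 - 506 = 4394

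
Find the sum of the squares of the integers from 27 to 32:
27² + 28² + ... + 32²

Use ∑_{k=1}^{n} k² = n(n+1)(2n+1)/6, then subtract the first 26 terms.
∑_{k=1}^{32} k² = 32×33×65/6 = 11440
∑_{k=1}^{26} k² = 26×27×53/6 = 6201
∑_{k=27}^{32} k² = 11440 - 6201 = 5239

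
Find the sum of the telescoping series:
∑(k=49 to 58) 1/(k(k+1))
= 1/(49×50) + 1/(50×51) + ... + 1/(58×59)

Partial fractions: 1/(k(k+1)) = 1/k - 1/(k+1)
The series telescopes:
= (1/49 - 1/50) + (1/50 - 1/51) + ... + (1/58 - 1/59)
= 1/49 - 1/59
= 10/2891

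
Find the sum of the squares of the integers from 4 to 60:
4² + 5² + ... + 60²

Use ∑_{k=1}^{n} k² = n(n+1)(2n+1)/6, then subtract the first 3 terms.
∑_{k=1}^{60} k² = 60×61×121/6 = 73810
∑_{k=1}^{3} k² = 3×4×7/6 = 14
∑_{k=4}^{60} k² = 73810 - 14 = 73796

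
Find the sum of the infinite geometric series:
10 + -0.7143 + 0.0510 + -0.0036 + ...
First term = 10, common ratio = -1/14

For |r| < 1, S = a / (1 - r)
S = 10 / (1 - (-1/14))
S = 10 / (15/14)
S = 28/3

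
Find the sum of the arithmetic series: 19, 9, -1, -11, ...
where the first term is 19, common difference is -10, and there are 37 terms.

Sₙ = n/2 × (first + last)
Last term = a + (n-1)d = 19 + (37-1)×(-10) = -341
S_37 = 37/2 × (19 + (-341))
S_37 = 37/2 × (-322) = -5957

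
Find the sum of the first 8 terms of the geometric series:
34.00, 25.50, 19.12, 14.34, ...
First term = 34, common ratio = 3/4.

Sₙ = a(1 - rⁿ) / (1 - r)
S_8 = 34(1 - (3/4)^8) / (1 - (3/4))
S_8 = 34(1 - (6561/65536)) / (1/4)
S_8 = 1002575/8192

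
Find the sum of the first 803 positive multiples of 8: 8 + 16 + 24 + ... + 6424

Factor out 8: = 8(1 + 2 + ... + 803) = 8 × n(n+1)/2
= 8 × 803×804/2
= 8 × 322806
= 2582448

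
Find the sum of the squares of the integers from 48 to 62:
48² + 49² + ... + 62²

Use ∑_{k=1}^{n} k² = n(n+1)(2n+1)/6, then subtract the first 47 terms.
∑_{k=1}^{62} k² = 62×63×125/6 = 81375
∑_{k=1}^{47} k² = 47×48×95/6 = 35720
∑_{k=48}^{62} k² = 81375 - 35720 = 45655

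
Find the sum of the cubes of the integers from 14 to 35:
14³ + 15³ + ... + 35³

Use ∑_{k=1}^{n} k³ = [n(n+1)/2]², then subtract the first 13 terms.
∑_{k=1}^{35} k³ = [35×36/2]² = 630² = 396900
∑_{k=1}^{13} k³ = [13×14/2]² = 91² = 8281
∑_{k=14}^{35} k³ = 396900 - 8281 = 388619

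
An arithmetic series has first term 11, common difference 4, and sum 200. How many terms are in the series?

Using S = n/2 × [2a + (n-1)d]
200 = n/2 × [2(11) + (n-1)(4)]
200 = n/2 × [22 + 4n - 4]
400 = n × [18 + 4n]
4n² + (18)n - 400 = 0
Discriminant: Δ = (18)² - 4(4)(-400) = 324 + 6400 = 6724
√Δ = 82
n = [-(18) + √Δ] / (2·4) = (-18 + 82) / 8 = 64 / 8 = 8
(The negative root is discarded since n must be a positive integer.)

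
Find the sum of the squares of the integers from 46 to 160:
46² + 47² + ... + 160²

Use ∑_{k=1}^{n} k² = n(n+1)(2n+1)/6, then subtract the first 45 terms.
∑_{k=1}^{160} k² = 160×161×321/6 = 1378160
∑_{k=1}^{45} k² = 45×46×91/6 = 31395
∑_{k=46}^{160} k² = 1378160 - 31395 = 1346765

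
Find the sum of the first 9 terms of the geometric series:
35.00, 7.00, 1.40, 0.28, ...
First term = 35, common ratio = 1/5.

Sₙ = a(1 - rⁿ) / (1 - r)
S_9 = 35(1 - (1/5)^9) / (1 - (1/5))
S_9 = 35(1 - (1/1953125)) / (4/5)
S_9 = 3417967/78125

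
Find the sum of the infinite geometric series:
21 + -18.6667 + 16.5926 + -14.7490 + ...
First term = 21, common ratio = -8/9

For |r| < 1, S = a / (1 - r)
S = 21 / (1 - (-8/9))
S = 21 / (17/9)
S = 189/17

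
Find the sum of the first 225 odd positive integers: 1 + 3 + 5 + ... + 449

Sum of first n odd numbers = n²
= 225²
= 50625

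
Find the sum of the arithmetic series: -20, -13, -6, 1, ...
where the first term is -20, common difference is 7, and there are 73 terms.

Sₙ = n/2 × (first + last)
Last term = a + (n-1)d = -20 + (73-1)×7 = 484
S_73 = 73/2 × (-20 + 484)
S_73 = 73/2 × 464 = 16936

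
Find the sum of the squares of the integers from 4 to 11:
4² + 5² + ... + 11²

Use ∑_{k=1}^{n} k² = n(n+1)(2n+1)/6, then subtract the first 3 terms.
∑_{k=1}^{11} k² = 11×12×23/6 = 506
∑_{k=1}^{3} k² = 3×4×7/6 = 14
∑_{k=4}^{11} k² = 506 - 14 = 492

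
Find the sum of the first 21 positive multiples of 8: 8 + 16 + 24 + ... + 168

Factor out 8: = 8(1 + 2 + ... + 21) = 8 × n(n+1)/2
= 8 × 21×22/2
= 8 × 231
= 1848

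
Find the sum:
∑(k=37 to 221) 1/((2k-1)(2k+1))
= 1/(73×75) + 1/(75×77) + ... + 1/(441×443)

Partial fractions: 1/((2k-1)(2k+1)) = (1/2)[1/(2k-1) - 1/(2k+1)]
The series telescopes:
= (1/2)[1/73 - 1/443]
= 185/32339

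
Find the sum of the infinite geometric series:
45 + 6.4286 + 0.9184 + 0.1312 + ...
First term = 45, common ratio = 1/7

For |r| < 1, S = a / (1 - r)
S = 45 / (1 - (1/7))
S = 45 / (6/7)
S = 105/2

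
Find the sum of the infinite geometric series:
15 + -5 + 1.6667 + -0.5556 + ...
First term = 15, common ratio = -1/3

For |r| < 1, S = a / (1 - r)
S = 15 / (1 - (-1/3))
S = 15 / (4/3)
S = 45/4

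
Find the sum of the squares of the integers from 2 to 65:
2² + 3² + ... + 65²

Use ∑_{k=1}^{n} k² = n(n+1)(2n+1)/6, then subtract the first 1 terms.
∑_{k=1}^{65} k² = 65×66×131/6 = 93665
∑_{k=1}^{1} k² = 1×2×3/6 = 1
∑_{k=2}^{65} k² = 93665 - 1 = 93664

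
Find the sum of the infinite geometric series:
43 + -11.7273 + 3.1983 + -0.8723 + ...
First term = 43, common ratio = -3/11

For |r| < 1, S = a / (1 - r)
S = 43 / (1 - (-3/11))
S = 43 / (14/11)
S = 473/14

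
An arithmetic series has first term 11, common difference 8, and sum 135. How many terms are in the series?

Using S = n/2 × [2a + (n-1)d]
135 = n/2 × [2(11) + (n-1)(8)]
135 = n/2 × [22 + 8n - 8]
270 = n × [14 + 8n]
8n² + (14)n - 270 = 0
Discriminant: Δ = (14)² - 4(8)(-270) = 196 + 8640 = 8836
√Δ = 94
n = [-(14) + √Δ] / (2·8) = (-14 + 94) / 16 = 80 / 16 = 5
(The negative root is discarded since n must be a positive integer.)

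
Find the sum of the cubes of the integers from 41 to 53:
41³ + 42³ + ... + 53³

Use ∑_{k=1}^{n} k³ = [n(n+1)/2]², then subtract the first 40 terms.
∑_{k=1}^{53} k³ = [53×54/2]² = 1431² = 2047761
∑_{k=1}^{40} k³ = [40×41/2]² = 820² = 672400
∑_{k=41}^{53} k³ = 2047761 - 672400 = 1375361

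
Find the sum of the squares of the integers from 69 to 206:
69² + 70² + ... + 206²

Use ∑_{k=1}^{n} k² = n(n+1)(2n+1)/6, then subtract the first 68 terms.
∑_{k=1}^{206} k² = 206×207×413/6 = 2935191
∑_{k=1}^{68} k² = 68×69×137/6 = 107134
∑_{k=69}^{206} k² = 2935191 - 107134 = 2828057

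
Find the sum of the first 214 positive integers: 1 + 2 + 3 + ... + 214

Formula: ∑k = n(n+1)/2
= 214×215/2
= 46010/2
= 23005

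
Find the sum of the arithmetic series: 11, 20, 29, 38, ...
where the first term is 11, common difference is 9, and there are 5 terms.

Sₙ = n/2 × (first + last)
Last term = a + (n-1)d = 11 + (5-1)×9 = 47
S_5 = 5/2 × (11 + 47)
S_5 = 5/2 × 58 = 145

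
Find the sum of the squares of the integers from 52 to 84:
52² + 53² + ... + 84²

Use ∑_{k=1}^{n} k² = n(n+1)(2n+1)/6, then subtract the first 51 terms.
∑_{k=1}^{84} k² = 84×85×169/6 = 201110
∑_{k=1}^{51} k² = 51×52×103/6 = 45526
∑_{k=52}^{84} k² = 201110 - 45526 = 155584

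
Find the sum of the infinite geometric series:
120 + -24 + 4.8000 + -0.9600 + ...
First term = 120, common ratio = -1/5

For |r| < 1, S = a / (1 - r)
S = 120 / (1 - (-1/5))
S = 120 / (6/5)
S = 100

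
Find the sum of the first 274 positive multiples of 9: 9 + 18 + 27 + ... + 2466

Factor out 9: = 9(1 + 2 + ... + 274) = 9 × n(n+1)/2
= 9 × 274×275/2
= 9 × 37675
= 339075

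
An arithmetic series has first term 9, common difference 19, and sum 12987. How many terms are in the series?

Using S = n/2 × [2a + (n-1)d]
12987 = n/2 × [2(9) + (n-1)(19)]
12987 = n/2 × [18 + 19n - 19]
25974 = n × [-1 + 19n]
19n² + (-1)n - 25974 = 0
Discriminant: Δ = (-1)² - 4(19)(-25974) = 1 + 1974024 = 1974025
√Δ = 1405
n = [-(-1) + √Δ] / (2·19) = (1 + 1405) / 38 = 1406 / 38 = 37
(The negative root is discarded since n must be a positive integer.)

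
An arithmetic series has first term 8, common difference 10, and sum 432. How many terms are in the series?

Using S = n/2 × [2a + (n-1)d]
432 = n/2 × [2(8) + (n-1)(10)]
432 = n/2 × [16 + 10n - 10]
864 = n × [6 + 10n]
10n² + (6)n - 864 = 0
Discriminant: Δ = (6)² - 4(10)(-864) = 36 + 34560 = 34596
√Δ = 186
n = [-(6) + √Δ] / (2·10) = (-6 + 186) / 20 = 180 / 20 = 9
(The negative root is discarded since n must be a positive integer.)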